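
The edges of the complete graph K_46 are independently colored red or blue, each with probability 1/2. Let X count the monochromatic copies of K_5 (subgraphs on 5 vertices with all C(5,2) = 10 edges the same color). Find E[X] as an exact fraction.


Let X = Σ_S X_S over the C(46, 5) = 1370754 subsets S of size 5, where X_S = 1 if the K_5 on S is monochromatic.
For a fixed S, the K_5 on S has C(5, 2) = 10 edges. P[all 10 edges red] = (1/2)^10, and likewise for blue, so P[monochromatic] = 2·(1/2)^10 = 2^{1 − 10} = 1/512.
Summing: E[X] = C(46, 5) · 2^{1 − 10} = 1370754 · 1/512 = 685377/256.
Numerically: E[X] ≈ 2677.25391.

E[X] = C(46,5)·2^(1−C(5,2)) = 685377/256 ≈ 2677.25391.


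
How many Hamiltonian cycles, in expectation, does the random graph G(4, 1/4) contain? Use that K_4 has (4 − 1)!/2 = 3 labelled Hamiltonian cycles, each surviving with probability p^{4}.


K_4 has (4 − 1)!/2 = 3 labelled Hamiltonian cycles.
For each such Hamiltonian cycle H, let X_H = 1 if all 4 edges of H are present in G. Then P[X_H = 1] = p^{4} = (1/4)^{4} = 1/256.
By linearity of expectation: E[X] = Σ_H E[X_H] = 3 · p^{4} = 3 · 1/256 = 3/256.
Numerically: E[X] ≈ 0.0117188.

E[X] = 3 · (1/4)^{4} = 3/256 ≈ 0.0117188.


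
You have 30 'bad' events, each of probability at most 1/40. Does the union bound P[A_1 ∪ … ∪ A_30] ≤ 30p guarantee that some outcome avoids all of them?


Union bound: P[∪_{i=1}^{30} A_i] ≤ Σ_i P[A_i] ≤ 30·p = 30·(1/40) = 3/4.
Numerically: 3/4 ≈ 0.7500000.
Is 3/4 < 1? YES.
Since P[∪ A_i] ≤ 3/4 < 1, the complement has P[∩ A_i^c] ≥ 1 − 3/4 = 1/4 > 0, so some outcome avoids every A_i.

30·p = 3/4 ≈ 0.7500000; existence CERTIFIED by the union bound.


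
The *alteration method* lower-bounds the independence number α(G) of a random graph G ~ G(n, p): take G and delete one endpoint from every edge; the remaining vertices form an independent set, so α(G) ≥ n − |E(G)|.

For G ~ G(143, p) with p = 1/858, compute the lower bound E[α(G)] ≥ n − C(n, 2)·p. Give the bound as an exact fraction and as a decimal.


E[|E(G)|] = C(143, 2)·p = 10153 · (1/858) = 71/6.
E[α(G)] ≥ n − E[|E(G)|] = 143 − 71/6 = 787/6.
Numerically: ≈ 131.1667.
(This is only a lower bound; the true E[α(G)] may be larger.)

E[α(G)] ≥ 787/6 ≈ 131.1667.


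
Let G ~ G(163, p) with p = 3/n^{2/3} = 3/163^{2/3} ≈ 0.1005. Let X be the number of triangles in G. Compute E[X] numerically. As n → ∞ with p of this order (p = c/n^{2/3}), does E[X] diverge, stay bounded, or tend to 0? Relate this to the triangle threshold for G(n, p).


Number of potential triangles: C(163, 3) = 708561.
Each occurs with probability p³ ≈ (0.1005)³ ≈ 1.016222e-03.
By linearity: E[X] = C(163, 3)·p³ ≈ 708561 · 1.016222e-03 ≈ 720.0552.
Since α = 2/3 < 1, p = c/n^{2/3} ≫ 1/n is above the triangle threshold p ~ 1/n. Asymptotically E[X] ~ (c³/6)·n^{3(1−α)} = (3³/6)·n^{1} → ∞; triangles are abundant w.h.p.

E[X] ≈ 720.0552; in regime p = Θ(1/n^{2/3}) E[X] diverges (above the triangle threshold p ~ 1/n).


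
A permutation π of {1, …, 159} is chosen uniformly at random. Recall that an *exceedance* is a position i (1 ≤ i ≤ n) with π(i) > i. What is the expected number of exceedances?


Write X = Σ_{i=1}^{159} X_i, where X_i = 1_{π(i) > i}.
For each fixed i, π(i) is uniform over {1, …, 159} (marginal of a uniform permutation), so P[π(i) > i] = (n − i)/n. Summing: Σ_{i=1}^{159} (n − i)/n = (0 + 1 + … + 158)/159 = 159(159 − 1)/(2·159) = (159 − 1)/2.
Hence E[X] = Σ_{i=1}^{159} (159 − i)/159 = 79 ≈ 79.0000.

E[X] = 79 = 79.0000.


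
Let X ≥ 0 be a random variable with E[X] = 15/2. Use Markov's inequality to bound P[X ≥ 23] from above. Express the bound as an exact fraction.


μ = E[X] = 15/2, a = 23.
Markov: P[X ≥ 23] ≤ μ/a = (15/2)/23 = 15/46.
Numerically: ≈ 0.3261.
(Since a = 23 > μ = 7.5000, the bound 15/46 is < 1 and informative.)

P[X ≥ 23] ≤ 15/46 ≈ 0.3261.


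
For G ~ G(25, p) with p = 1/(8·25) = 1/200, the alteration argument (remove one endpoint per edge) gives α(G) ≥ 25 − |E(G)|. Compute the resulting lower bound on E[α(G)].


E[|E(G)|] = C(25, 2)·p = 300 · (1/200) = 3/2.
E[α(G)] ≥ n − E[|E(G)|] = 25 − 3/2 = 47/2.
Numerically: ≈ 23.500.
(This is only a lower bound; the true E[α(G)] may be larger.)

E[α(G)] ≥ 47/2 ≈ 23.500.


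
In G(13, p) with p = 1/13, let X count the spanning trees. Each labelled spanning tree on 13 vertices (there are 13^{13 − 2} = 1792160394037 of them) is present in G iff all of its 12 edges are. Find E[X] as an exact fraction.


K_13 has 13^{13 − 2} = 1792160394037 labelled spanning trees.
For each such spanning tree H, let X_H = 1 if all 12 edges of H are present in G. Then P[X_H = 1] = p^{12} = (1/13)^{12} = 1/23298085122481.
Summing the indicators: E[X] = Σ_H E[X_H] = 1792160394037 · p^{12} = 1792160394037 · 1/23298085122481 = 1/13.
Numerically: E[X] ≈ 0.076923.

E[X] = 1792160394037 · (1/13)^{12} = 1/13 ≈ 0.076923.


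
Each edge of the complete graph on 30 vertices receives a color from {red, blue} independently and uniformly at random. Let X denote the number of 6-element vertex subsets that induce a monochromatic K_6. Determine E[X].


Let X = Σ_S X_S over the C(30, 6) = 593775 subsets S of size 6, where X_S = 1 if the K_6 on S is monochromatic.
For a fixed S, the K_6 on S has C(6, 2) = 15 edges. P[all 15 edges red] = (1/2)^15, and likewise for blue, so P[monochromatic] = 2·(1/2)^15 = 2^{1 − 15} = 1/16384.
By linearity: E[X] = C(30, 6) · 2^{1 − 15} = 593775 · 1/16384 = 593775/16384.
Numerically: E[X] ≈ 36.24115.

E[X] = C(30,6)·2^(1−C(6,2)) = 593775/16384 ≈ 36.24115.


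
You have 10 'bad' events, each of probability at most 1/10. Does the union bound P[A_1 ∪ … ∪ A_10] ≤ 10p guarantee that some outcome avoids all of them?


Union bound: P[∪_{i=1}^{10} A_i] ≤ Σ_i P[A_i] ≤ 10·p = 10·(1/10) = 1.
Numerically: 1 ≈ 1.000000.
Is 1 < 1? NO.
Since the bound 1 is ≥ 1, the union bound is uninformative here; it does NOT by itself certify existence.

10·p = 1 ≈ 1.000000; existence NOT certified by the union bound.


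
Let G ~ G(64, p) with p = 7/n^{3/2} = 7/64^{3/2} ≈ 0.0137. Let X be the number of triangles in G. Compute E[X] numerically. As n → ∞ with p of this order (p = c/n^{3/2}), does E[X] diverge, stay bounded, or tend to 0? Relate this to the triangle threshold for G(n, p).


Number of potential triangles: C(64, 3) = 41664.
Each occurs with probability p³ ≈ (0.0137)³ ≈ 2.55555e-06.
By linearity: E[X] = C(64, 3)·p³ ≈ 41664 · 2.55555e-06 ≈ 0.106.
Since α = 3/2 > 1, p = c/n^{3/2} = o(1/n) is below the triangle threshold p ~ 1/n. Asymptotically E[X] ~ (c³/6)·n^{3(1−α)} = (7³/6)·n^{-1.5} → 0, so by Markov's inequality G has no triangles w.h.p.

E[X] ≈ 0.106; in regime p = Θ(1/n^{3/2}) E[X] tends to 0 (below the triangle threshold p ~ 1/n).


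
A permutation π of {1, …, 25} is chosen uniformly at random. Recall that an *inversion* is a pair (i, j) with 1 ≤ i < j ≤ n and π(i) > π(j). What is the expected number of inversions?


Write X = Σ X_I over the C(25, 2) = 300 pairs i < j, with X_I the indicator of one inversion.
There are 300 indicators.
For each fixed pair i < j, the values π(i) and π(j) are two distinct elements of {1, …, 25} in uniformly random order; by symmetry P[π(i) > π(j)] = 1/2.
By linearity: E[X] = 300 · (1/2) = C(25, 2) · (1/2) = 300/2 = 150 ≈ 150.0000.

E[X] = 150 = 150.0000.


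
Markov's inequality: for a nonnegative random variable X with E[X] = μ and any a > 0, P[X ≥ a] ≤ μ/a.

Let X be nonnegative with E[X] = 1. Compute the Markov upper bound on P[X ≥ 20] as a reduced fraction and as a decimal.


μ = E[X] = 1, a = 20.
Markov: P[X ≥ 20] ≤ μ/a = (1)/20 = 1/20.
Numerically: ≈ 0.05000.
(Since a = 20 > μ = 1.00000, the bound 1/20 is < 1 and informative.)

P[X ≥ 20] ≤ 1/20 ≈ 0.05000.


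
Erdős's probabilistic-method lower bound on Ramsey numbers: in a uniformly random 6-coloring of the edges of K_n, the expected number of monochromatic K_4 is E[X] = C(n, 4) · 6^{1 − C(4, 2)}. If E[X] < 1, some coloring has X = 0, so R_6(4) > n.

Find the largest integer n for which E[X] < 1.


We need C(n, 4) · 6^{1 − 6} < 1, i.e. C(n, 4) < 6^{6 − 1} = 7776.
Check values of n near the boundary:
  n = 17: C(17, 4) = 2380; 2380 < 7776? YES
  n = 18: C(18, 4) = 3060; 3060 < 7776? YES
  n = 19: C(19, 4) = 3876; 3876 < 7776? YES
  n = 20: C(20, 4) = 4845; 4845 < 7776? YES
  n = 21: C(21, 4) = 5985; 5985 < 7776? YES
  n = 22: C(22, 4) = 7315; 7315 < 7776? YES
  n = 23: C(23, 4) = 8855; 8855 < 7776? NO
  n = 24: C(24, 4) = 10626; 10626 < 7776? NO
  n = 25: C(25, 4) = 12650; 12650 < 7776? NO
The largest n with C(n, 4) < 7776 is n = 22 (where E[X] = 7315/7776 ≈ 0.940715). Hence R_6(4) > 22, i.e. R_6(4) ≥ 23.

Largest n = 22; hence R_6(4) > 22.


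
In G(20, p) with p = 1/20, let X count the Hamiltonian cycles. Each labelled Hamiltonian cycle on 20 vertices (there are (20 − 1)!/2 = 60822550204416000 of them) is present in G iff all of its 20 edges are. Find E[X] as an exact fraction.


K_20 has (20 − 1)!/2 = 60822550204416000 labelled Hamiltonian cycles.
For each such Hamiltonian cycle H, let X_H = 1 if all 20 edges of H are present in G. Then P[X_H = 1] = p^{20} = (1/20)^{20} = 1/104857600000000000000000000.
By linearity of expectation: E[X] = Σ_H E[X_H] = 60822550204416000 · p^{20} = 60822550204416000 · 1/104857600000000000000000000 = 14849255421/25600000000000000000.
Numerically: E[X] ≈ 5.80049e-10.

E[X] = 60822550204416000 · (1/20)^{20} = 14849255421/25600000000000000000 ≈ 5.80049e-10.


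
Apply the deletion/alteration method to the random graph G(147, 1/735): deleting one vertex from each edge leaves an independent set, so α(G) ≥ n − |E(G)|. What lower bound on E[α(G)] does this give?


E[|E(G)|] = C(147, 2)·p = 10731 · (1/735) = 73/5.
E[α(G)] ≥ n − E[|E(G)|] = 147 − 73/5 = 662/5.
Numerically: ≈ 132.40000.
(This is only a lower bound; the true E[α(G)] may be larger.)

E[α(G)] ≥ 662/5 ≈ 132.40000.


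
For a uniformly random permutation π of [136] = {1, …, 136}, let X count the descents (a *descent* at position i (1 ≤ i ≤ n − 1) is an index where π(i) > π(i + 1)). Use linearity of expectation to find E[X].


Write X = Σ X_I over i = 1, …, 135, with X_I the indicator of one descent.
There are 135 indicators.
For each fixed i, the pair (π(i), π(i+1)) is a uniformly random ordered pair of distinct values from {1, …, 136}; by symmetry P[π(i) > π(i+1)] = 1/2.
By linearity: E[X] = 135 · (1/2) = (136 − 1) · (1/2) = 135/2 ≈ 67.5000.

E[X] = 135/2 = 67.5000.


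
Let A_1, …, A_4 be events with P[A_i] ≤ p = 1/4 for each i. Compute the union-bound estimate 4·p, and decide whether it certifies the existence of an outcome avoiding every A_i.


Union bound: P[∪_{i=1}^{4} A_i] ≤ Σ_i P[A_i] ≤ 4·p = 4·(1/4) = 1.
Numerically: 1 ≈ 1.000000.
Is 1 < 1? NO.
Since the bound 1 is ≥ 1, the union bound is uninformative here; it does NOT by itself certify existence.

4·p = 1 ≈ 1.000000; existence NOT certified by the union bound.


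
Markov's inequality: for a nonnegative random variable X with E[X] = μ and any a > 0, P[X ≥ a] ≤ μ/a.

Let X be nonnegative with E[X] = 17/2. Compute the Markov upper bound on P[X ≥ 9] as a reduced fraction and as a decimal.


μ = E[X] = 17/2, a = 9.
Markov: P[X ≥ 9] ≤ μ/a = (17/2)/9 = 17/18.
Numerically: ≈ 0.94444.
(Since a = 9 > μ = 8.50000, the bound 17/18 is < 1 and informative.)

P[X ≥ 9] ≤ 17/18 ≈ 0.94444.


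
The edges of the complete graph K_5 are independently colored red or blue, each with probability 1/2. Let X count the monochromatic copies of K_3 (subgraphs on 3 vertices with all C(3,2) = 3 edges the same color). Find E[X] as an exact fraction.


Let X = Σ_S X_S over the C(5, 3) = 10 subsets S of size 3, where X_S = 1 if the K_3 on S is monochromatic.
For a fixed S, the K_3 on S has C(3, 2) = 3 edges. P[all 3 edges red] = (1/2)^3, and likewise for blue, so P[monochromatic] = 2·(1/2)^3 = 2^{1 − 3} = 1/4.
By linearity: E[X] = C(5, 3) · 2^{1 − 3} = 10 · 1/4 = 5/2.
Numerically: E[X] ≈ 2.500.

E[X] = C(5,3)·2^(1−C(3,2)) = 5/2 ≈ 2.500.


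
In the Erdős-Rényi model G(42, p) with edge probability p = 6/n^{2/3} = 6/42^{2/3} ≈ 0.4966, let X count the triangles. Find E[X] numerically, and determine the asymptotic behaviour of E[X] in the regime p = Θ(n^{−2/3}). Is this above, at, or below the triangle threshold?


Number of potential triangles: C(42, 3) = 11480.
Each occurs with probability p³ ≈ (0.4966)³ ≈ 1.224490e-01.
By linearity: E[X] = C(42, 3)·p³ ≈ 11480 · 1.224490e-01 ≈ 1405.7143.
Since α = 2/3 < 1, p = c/n^{2/3} ≫ 1/n is above the triangle threshold p ~ 1/n. Asymptotically E[X] ~ (c³/6)·n^{3(1−α)} = (6³/6)·n^{1} → ∞; triangles are abundant w.h.p.

E[X] ≈ 1405.7143; in regime p = Θ(1/n^{2/3}) E[X] diverges (above the triangle threshold p ~ 1/n).


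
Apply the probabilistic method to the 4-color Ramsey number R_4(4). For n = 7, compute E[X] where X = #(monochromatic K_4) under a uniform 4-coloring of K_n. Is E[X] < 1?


E[X] = C(7, 4) · 4^{1 − 6} = 35 · 4^{−5} = 35/1024.
As a reduced fraction: E[X] = 35/1024 ≈ 0.0341797.
Is E[X] < 1? YES.
Since E[X] < 1, there exists a 4-coloring of K_{7} with no monochromatic K_4; hence R_4(4) > 7.

E[X] = 35/1024 ≈ 0.0341797; E[X] < 1, so R_4(4) > 7.


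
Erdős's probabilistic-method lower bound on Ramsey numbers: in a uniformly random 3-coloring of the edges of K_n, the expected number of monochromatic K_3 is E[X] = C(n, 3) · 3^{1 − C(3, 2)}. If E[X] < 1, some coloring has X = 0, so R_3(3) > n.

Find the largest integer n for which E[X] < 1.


We need C(n, 3) · 3^{1 − 3} < 1, i.e. C(n, 3) < 3^{3 − 1} = 9.
Check values of n near the boundary:
  n = 3: C(3, 3) = 1; 1 < 9? YES
  n = 4: C(4, 3) = 4; 4 < 9? YES
  n = 5: C(5, 3) = 10; 10 < 9? NO
  n = 6: C(6, 3) = 20; 20 < 9? NO
  n = 7: C(7, 3) = 35; 35 < 9? NO
The largest n with C(n, 3) < 9 is n = 4 (where E[X] = 4/9 ≈ 0.4444). Hence R_3(3) > 4, i.e. R_3(3) ≥ 5.

Largest n = 4; hence R_3(3) > 4.


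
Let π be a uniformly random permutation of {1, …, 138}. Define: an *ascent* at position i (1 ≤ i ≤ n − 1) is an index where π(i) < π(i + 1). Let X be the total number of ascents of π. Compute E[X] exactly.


Write X = Σ X_I over i = 1, …, 137, with X_I the indicator of one ascent.
There are 137 indicators.
For each fixed i, the pair (π(i), π(i+1)) is a uniformly random ordered pair of distinct values from {1, …, 138}; by symmetry P[π(i) < π(i+1)] = 1/2.
By linearity: E[X] = 137 · (1/2) = (138 − 1) · (1/2) = 137/2 ≈ 68.500000.

E[X] = 137/2 = 68.500000.


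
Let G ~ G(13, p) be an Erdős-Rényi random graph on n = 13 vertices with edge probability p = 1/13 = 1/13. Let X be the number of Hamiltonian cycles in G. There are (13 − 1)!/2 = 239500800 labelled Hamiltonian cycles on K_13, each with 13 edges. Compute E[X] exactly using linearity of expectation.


K_13 has (13 − 1)!/2 = 239500800 labelled Hamiltonian cycles.
For each such Hamiltonian cycle H, let X_H = 1 if all 13 edges of H are present in G. Then P[X_H = 1] = p^{13} = (1/13)^{13} = 1/302875106592253.
Summing the indicators: E[X] = Σ_H E[X_H] = 239500800 · p^{13} = 239500800 · 1/302875106592253 = 239500800/302875106592253.
Numerically: E[X] ≈ 7.9076e-07.

E[X] = 239500800 · (1/13)^{13} = 239500800/302875106592253 ≈ 7.9076e-07.


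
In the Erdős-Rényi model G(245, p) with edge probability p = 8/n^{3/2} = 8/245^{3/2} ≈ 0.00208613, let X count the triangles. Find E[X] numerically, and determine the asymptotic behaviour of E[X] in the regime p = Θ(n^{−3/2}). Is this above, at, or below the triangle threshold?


Number of potential triangles: C(245, 3) = 2421090.
Each occurs with probability p³ ≈ (0.00208613)³ ≈ 9.07867734e-09.
By linearity: E[X] = C(245, 3)·p³ ≈ 2421090 · 9.07867734e-09 ≈ 0.021980.
Since α = 3/2 > 1, p = c/n^{3/2} = o(1/n) is below the triangle threshold p ~ 1/n. Asymptotically E[X] ~ (c³/6)·n^{3(1−α)} = (8³/6)·n^{-1.5} → 0, so by Markov's inequality G has no triangles w.h.p.

E[X] ≈ 0.021980; in regime p = Θ(1/n^{3/2}) E[X] tends to 0 (below the triangle threshold p ~ 1/n).


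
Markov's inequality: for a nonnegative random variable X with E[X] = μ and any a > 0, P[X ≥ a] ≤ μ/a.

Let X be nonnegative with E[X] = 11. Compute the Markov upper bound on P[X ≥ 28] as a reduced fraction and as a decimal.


μ = E[X] = 11, a = 28.
Markov: P[X ≥ 28] ≤ μ/a = (11)/28 = 11/28.
Numerically: ≈ 0.3929.
(Since a = 28 > μ = 11.0000, the bound 11/28 is < 1 and informative.)

P[X ≥ 28] ≤ 11/28 ≈ 0.3929.


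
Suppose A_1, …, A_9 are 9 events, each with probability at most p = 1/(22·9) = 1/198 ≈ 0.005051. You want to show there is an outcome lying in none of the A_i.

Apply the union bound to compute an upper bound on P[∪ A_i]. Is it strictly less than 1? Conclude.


Union bound: P[∪_{i=1}^{9} A_i] ≤ Σ_i P[A_i] ≤ 9·p = 9·(1/198) = 1/22.
Numerically: 1/22 ≈ 0.045455.
Is 1/22 < 1? YES.
Since P[∪ A_i] ≤ 1/22 < 1, the complement has P[∩ A_i^c] ≥ 1 − 1/22 = 21/22 > 0, so some outcome avoids every A_i.

9·p = 1/22 ≈ 0.045455; existence CERTIFIED by the union bound.


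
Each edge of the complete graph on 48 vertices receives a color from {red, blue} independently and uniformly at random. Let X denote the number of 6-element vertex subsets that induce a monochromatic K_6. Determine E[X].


Let X = Σ_S X_S over the C(48, 6) = 12271512 subsets S of size 6, where X_S = 1 if the K_6 on S is monochromatic.
For a fixed S, the K_6 on S has C(6, 2) = 15 edges. P[all 15 edges red] = (1/2)^15, and likewise for blue, so P[monochromatic] = 2·(1/2)^15 = 2^{1 − 15} = 1/16384.
Summing: E[X] = C(48, 6) · 2^{1 − 15} = 12271512 · 1/16384 = 1533939/2048.
Numerically: E[X] ≈ 748.993652.

E[X] = C(48,6)·2^(1−C(6,2)) = 1533939/2048 ≈ 748.993652.


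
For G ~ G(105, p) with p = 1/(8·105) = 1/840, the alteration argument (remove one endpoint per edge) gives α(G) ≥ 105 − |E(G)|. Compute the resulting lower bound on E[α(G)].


E[|E(G)|] = C(105, 2)·p = 5460 · (1/840) = 13/2.
E[α(G)] ≥ n − E[|E(G)|] = 105 − 13/2 = 197/2.
Numerically: ≈ 98.500.
(This is only a lower bound; the true E[α(G)] may be larger.)

E[α(G)] ≥ 197/2 ≈ 98.500.


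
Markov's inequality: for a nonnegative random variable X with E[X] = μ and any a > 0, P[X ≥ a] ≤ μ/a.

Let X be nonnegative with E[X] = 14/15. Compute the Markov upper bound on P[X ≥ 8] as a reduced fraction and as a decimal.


μ = E[X] = 14/15, a = 8.
Markov: P[X ≥ 8] ≤ μ/a = (14/15)/8 = 7/60.
Numerically: ≈ 0.1167.
(Since a = 8 > μ = 0.9333, the bound 7/60 is < 1 and informative.)

P[X ≥ 8] ≤ 7/60 ≈ 0.1167.


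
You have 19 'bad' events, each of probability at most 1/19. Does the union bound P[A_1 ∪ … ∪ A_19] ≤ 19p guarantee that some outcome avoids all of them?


Union bound: P[∪_{i=1}^{19} A_i] ≤ Σ_i P[A_i] ≤ 19·p = 19·(1/19) = 1.
Numerically: 1 ≈ 1.0000.
Is 1 < 1? NO.
Since the bound 1 is ≥ 1, the union bound is uninformative here; it does NOT by itself certify existence.

19·p = 1 ≈ 1.0000; existence NOT certified by the union bound.


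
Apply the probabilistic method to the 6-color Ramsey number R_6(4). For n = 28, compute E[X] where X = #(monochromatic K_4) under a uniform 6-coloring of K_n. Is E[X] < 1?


E[X] = C(28, 4) · 6^{1 − 6} = 20475 · 6^{−5} = 20475/7776.
As a reduced fraction: E[X] = 2275/864 ≈ 2.6331019.
Is E[X] < 1? NO.
Since E[X] ≥ 1, the first-moment bound is inconclusive at n = 28; it does NOT by itself certify R_6(4) > 28.

E[X] = 2275/864 ≈ 2.6331019; E[X] ≥ 1; first-moment method inconclusive here.


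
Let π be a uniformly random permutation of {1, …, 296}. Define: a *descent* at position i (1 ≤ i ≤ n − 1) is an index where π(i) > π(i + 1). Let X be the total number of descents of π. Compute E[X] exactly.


Write X = Σ X_I over i = 1, …, 295, with X_I the indicator of one descent.
There are 295 indicators.
For each fixed i, the pair (π(i), π(i+1)) is a uniformly random ordered pair of distinct values from {1, …, 296}; by symmetry P[π(i) > π(i+1)] = 1/2.
By linearity: E[X] = 295 · (1/2) = (296 − 1) · (1/2) = 295/2 ≈ 147.5000.

E[X] = 295/2 = 147.5000.


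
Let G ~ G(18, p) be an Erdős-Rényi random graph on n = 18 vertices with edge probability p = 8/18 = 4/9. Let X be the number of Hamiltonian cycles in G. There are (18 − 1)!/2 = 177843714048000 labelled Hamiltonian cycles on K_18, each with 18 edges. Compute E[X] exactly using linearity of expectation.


K_18 has (18 − 1)!/2 = 177843714048000 labelled Hamiltonian cycles.
For each such Hamiltonian cycle H, let X_H = 1 if all 18 edges of H are present in G. Then P[X_H = 1] = p^{18} = (4/9)^{18} = 68719476736/150094635296999121.
Summing the indicators: E[X] = Σ_H E[X_H] = 177843714048000 · p^{18} = 177843714048000 · 68719476736/150094635296999121 = 16764508875398316032000/205891132094649.
Numerically: E[X] ≈ 8.14e+07.

E[X] = 177843714048000 · (4/9)^{18} = 16764508875398316032000/205891132094649 ≈ 8.14e+07.


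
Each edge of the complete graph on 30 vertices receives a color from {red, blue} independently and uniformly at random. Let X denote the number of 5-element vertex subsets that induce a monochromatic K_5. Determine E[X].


Let X = Σ_S X_S over the C(30, 5) = 142506 subsets S of size 5, where X_S = 1 if the K_5 on S is monochromatic.
For a fixed S, the K_5 on S has C(5, 2) = 10 edges. P[all 10 edges red] = (1/2)^10, and likewise for blue, so P[monochromatic] = 2·(1/2)^10 = 2^{1 − 10} = 1/512.
By linearity of expectation: E[X] = C(30, 5) · 2^{1 − 10} = 142506 · 1/512 = 71253/256.
Numerically: E[X] ≈ 278.3320.

E[X] = C(30,5)·2^(1−C(5,2)) = 71253/256 ≈ 278.3320.


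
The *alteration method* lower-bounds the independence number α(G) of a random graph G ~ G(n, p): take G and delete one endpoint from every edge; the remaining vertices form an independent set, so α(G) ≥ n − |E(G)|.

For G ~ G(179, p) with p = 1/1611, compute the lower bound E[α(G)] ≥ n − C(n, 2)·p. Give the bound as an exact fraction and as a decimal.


E[|E(G)|] = C(179, 2)·p = 15931 · (1/1611) = 89/9.
E[α(G)] ≥ n − E[|E(G)|] = 179 − 89/9 = 1522/9.
Numerically: ≈ 169.1111.
(This is only a lower bound; the true E[α(G)] may be larger.)

E[α(G)] ≥ 1522/9 ≈ 169.1111.


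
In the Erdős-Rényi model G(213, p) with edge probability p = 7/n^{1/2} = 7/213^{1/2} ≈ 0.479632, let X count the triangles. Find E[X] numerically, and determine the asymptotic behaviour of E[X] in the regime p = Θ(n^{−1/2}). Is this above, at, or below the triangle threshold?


Number of potential triangles: C(213, 3) = 1587986.
Each occurs with probability p³ ≈ (0.479632)³ ≈ 1.10337900e-01.
By linearity: E[X] = C(213, 3)·p³ ≈ 1587986 · 1.10337900e-01 ≈ 175215.040820.
Since α = 1/2 < 1, p = c/n^{1/2} ≫ 1/n is above the triangle threshold p ~ 1/n. Asymptotically E[X] ~ (c³/6)·n^{3(1−α)} = (7³/6)·n^{1.5} → ∞; triangles are abundant w.h.p.

E[X] ≈ 175215.040820; in regime p = Θ(1/n^{1/2}) E[X] diverges (above the triangle threshold p ~ 1/n).


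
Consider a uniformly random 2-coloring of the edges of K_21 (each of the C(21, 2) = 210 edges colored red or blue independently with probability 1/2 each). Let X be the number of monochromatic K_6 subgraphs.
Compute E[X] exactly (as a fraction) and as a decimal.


Let X = Σ_S X_S over the C(21, 6) = 54264 subsets S of size 6, where X_S = 1 if the K_6 on S is monochromatic.
For a fixed S, the K_6 on S has C(6, 2) = 15 edges. P[all 15 edges red] = (1/2)^15, and likewise for blue, so P[monochromatic] = 2·(1/2)^15 = 2^{1 − 15} = 1/16384.
Summing: E[X] = C(21, 6) · 2^{1 − 15} = 54264 · 1/16384 = 6783/2048.
Numerically: E[X] ≈ 3.3120.

E[X] = C(21,6)·2^(1−C(6,2)) = 6783/2048 ≈ 3.3120.


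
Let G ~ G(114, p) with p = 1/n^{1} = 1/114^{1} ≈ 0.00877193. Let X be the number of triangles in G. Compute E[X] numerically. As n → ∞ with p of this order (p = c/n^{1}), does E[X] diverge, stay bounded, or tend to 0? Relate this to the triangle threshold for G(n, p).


Number of potential triangles: C(114, 3) = 240464.
Each occurs with probability p³ ≈ (0.00877193)³ ≈ 6.74971516e-07.
By linearity: E[X] = C(114, 3)·p³ ≈ 240464 · 6.74971516e-07 ≈ 0.162306.
Here α = 1, so p = 1/n is exactly at the triangle threshold p ~ 1/n. Asymptotically E[X] → c³/6 = 1³/6 = 1/6 ≈ 0.166667, a bounded constant. In this regime the triangle count is asymptotically Poisson(c³/6).

E[X] ≈ 0.162306; in regime p = Θ(1/n^{1}) E[X] stays bounded (at the triangle threshold p ~ 1/n).


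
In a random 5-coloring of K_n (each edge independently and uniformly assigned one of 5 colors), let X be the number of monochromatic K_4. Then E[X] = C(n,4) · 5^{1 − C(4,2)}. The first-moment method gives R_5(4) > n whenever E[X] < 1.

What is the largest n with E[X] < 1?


We need C(n, 4) · 5^{1 − 6} < 1, i.e. C(n, 4) < 5^{6 − 1} = 3125.
Check values of n near the boundary:
  n = 15: C(15, 4) = 1365; 1365 < 3125? YES
  n = 16: C(16, 4) = 1820; 1820 < 3125? YES
  n = 17: C(17, 4) = 2380; 2380 < 3125? YES
  n = 18: C(18, 4) = 3060; 3060 < 3125? YES
  n = 19: C(19, 4) = 3876; 3876 < 3125? NO
The largest n with C(n, 4) < 3125 is n = 18 (where E[X] = 612/625 ≈ 0.97920). Hence R_5(4) > 18, i.e. R_5(4) ≥ 19.

Largest n = 18; hence R_5(4) > 18.


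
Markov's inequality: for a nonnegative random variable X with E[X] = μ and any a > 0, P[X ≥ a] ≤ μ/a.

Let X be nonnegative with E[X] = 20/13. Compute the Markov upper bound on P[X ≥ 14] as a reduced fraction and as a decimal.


μ = E[X] = 20/13, a = 14.
Markov: P[X ≥ 14] ≤ μ/a = (20/13)/14 = 10/91.
Numerically: ≈ 0.10989.
(Since a = 14 > μ = 1.53846, the bound 10/91 is < 1 and informative.)

P[X ≥ 14] ≤ 10/91 ≈ 0.10989.


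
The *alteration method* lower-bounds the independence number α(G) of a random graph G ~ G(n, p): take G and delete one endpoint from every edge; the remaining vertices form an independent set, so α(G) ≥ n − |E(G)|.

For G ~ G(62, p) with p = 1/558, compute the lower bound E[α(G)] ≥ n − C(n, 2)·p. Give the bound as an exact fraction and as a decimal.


E[|E(G)|] = C(62, 2)·p = 1891 · (1/558) = 61/18.
E[α(G)] ≥ n − E[|E(G)|] = 62 − 61/18 = 1055/18.
Numerically: ≈ 58.61111.
(This is only a lower bound; the true E[α(G)] may be larger.)

E[α(G)] ≥ 1055/18 ≈ 58.61111.


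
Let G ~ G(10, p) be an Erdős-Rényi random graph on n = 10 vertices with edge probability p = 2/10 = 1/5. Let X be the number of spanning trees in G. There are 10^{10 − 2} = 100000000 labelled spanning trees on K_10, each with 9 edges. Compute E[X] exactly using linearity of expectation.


K_10 has 10^{10 − 2} = 100000000 labelled spanning trees.
For each such spanning tree H, let X_H = 1 if all 9 edges of H are present in G. Then P[X_H = 1] = p^{9} = (1/5)^{9} = 1/1953125.
Summing the indicators: E[X] = Σ_H E[X_H] = 100000000 · p^{9} = 100000000 · 1/1953125 = 256/5.
Numerically: E[X] ≈ 51.2.

E[X] = 100000000 · (1/5)^{9} = 256/5 ≈ 51.2.


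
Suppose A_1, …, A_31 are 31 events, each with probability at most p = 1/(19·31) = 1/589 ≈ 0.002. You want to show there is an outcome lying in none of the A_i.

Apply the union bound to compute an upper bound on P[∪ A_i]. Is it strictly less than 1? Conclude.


Union bound: P[∪_{i=1}^{31} A_i] ≤ Σ_i P[A_i] ≤ 31·p = 31·(1/589) = 1/19.
Numerically: 1/19 ≈ 0.053.
Is 1/19 < 1? YES.
Since P[∪ A_i] ≤ 1/19 < 1, the complement has P[∩ A_i^c] ≥ 1 − 1/19 = 18/19 > 0, so some outcome avoids every A_i.

31·p = 1/19 ≈ 0.053; existence CERTIFIED by the union bound.


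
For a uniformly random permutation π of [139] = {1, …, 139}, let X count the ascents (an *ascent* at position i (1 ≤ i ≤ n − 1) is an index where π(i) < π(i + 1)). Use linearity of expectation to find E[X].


Write X = Σ X_I over i = 1, …, 138, with X_I the indicator of one ascent.
There are 138 indicators.
For each fixed i, the pair (π(i), π(i+1)) is a uniformly random ordered pair of distinct values from {1, …, 139}; by symmetry P[π(i) < π(i+1)] = 1/2.
By linearity: E[X] = 138 · (1/2) = (139 − 1) · (1/2) = 69 ≈ 69.0000.

E[X] = 69 = 69.0000.


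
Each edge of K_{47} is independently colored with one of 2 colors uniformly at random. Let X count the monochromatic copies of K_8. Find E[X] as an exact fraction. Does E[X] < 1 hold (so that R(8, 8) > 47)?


E[X] = C(47, 8) · 2^{1 − 28} = 314457495 · 2^{−27} = 314457495/134217728.
As a reduced fraction: E[X] = 314457495/134217728 ≈ 2.3429.
Is E[X] < 1? NO.
Since E[X] ≥ 1, the first-moment bound is inconclusive at n = 47; it does NOT by itself certify R(8, 8) > 47.

E[X] = 314457495/134217728 ≈ 2.3429; E[X] ≥ 1; first-moment method inconclusive here.


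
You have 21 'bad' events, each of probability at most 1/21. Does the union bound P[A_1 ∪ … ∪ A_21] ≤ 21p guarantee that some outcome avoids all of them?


Union bound: P[∪_{i=1}^{21} A_i] ≤ Σ_i P[A_i] ≤ 21·p = 21·(1/21) = 1.
Numerically: 1 ≈ 1.0000.
Is 1 < 1? NO.
Since the bound 1 is ≥ 1, the union bound is uninformative here; it does NOT by itself certify existence.

21·p = 1 ≈ 1.0000; existence NOT certified by the union bound.


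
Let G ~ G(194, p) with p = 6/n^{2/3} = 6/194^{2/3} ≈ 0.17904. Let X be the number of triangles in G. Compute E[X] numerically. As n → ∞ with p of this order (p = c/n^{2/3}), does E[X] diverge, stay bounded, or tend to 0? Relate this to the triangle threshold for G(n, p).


Number of potential triangles: C(194, 3) = 1198144.
Each occurs with probability p³ ≈ (0.17904)³ ≈ 5.73918589e-03.
By linearity: E[X] = C(194, 3)·p³ ≈ 1198144 · 5.73918589e-03 ≈ 6876.371134.
Since α = 2/3 < 1, p = c/n^{2/3} ≫ 1/n is above the triangle threshold p ~ 1/n. Asymptotically E[X] ~ (c³/6)·n^{3(1−α)} = (6³/6)·n^{1} → ∞; triangles are abundant w.h.p.

E[X] ≈ 6876.371134; in regime p = Θ(1/n^{2/3}) E[X] diverges (above the triangle threshold p ~ 1/n).


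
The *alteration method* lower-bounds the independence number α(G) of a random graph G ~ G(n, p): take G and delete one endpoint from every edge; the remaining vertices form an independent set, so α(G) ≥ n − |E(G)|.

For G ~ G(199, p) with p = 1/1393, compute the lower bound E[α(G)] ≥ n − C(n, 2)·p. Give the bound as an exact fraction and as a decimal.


E[|E(G)|] = C(199, 2)·p = 19701 · (1/1393) = 99/7.
E[α(G)] ≥ n − E[|E(G)|] = 199 − 99/7 = 1294/7.
Numerically: ≈ 184.857143.
(This is only a lower bound; the true E[α(G)] may be larger.)

E[α(G)] ≥ 1294/7 ≈ 184.857143.


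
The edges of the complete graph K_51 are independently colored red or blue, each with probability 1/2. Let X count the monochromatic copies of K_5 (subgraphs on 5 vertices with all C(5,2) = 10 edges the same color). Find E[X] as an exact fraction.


Let X = Σ_S X_S over the C(51, 5) = 2349060 subsets S of size 5, where X_S = 1 if the K_5 on S is monochromatic.
For a fixed S, the K_5 on S has C(5, 2) = 10 edges. P[all 10 edges red] = (1/2)^10, and likewise for blue, so P[monochromatic] = 2·(1/2)^10 = 2^{1 − 10} = 1/512.
By linearity: E[X] = C(51, 5) · 2^{1 − 10} = 2349060 · 1/512 = 587265/128.
Numerically: E[X] ≈ 4588.00781.

E[X] = C(51,5)·2^(1−C(5,2)) = 587265/128 ≈ 4588.00781.


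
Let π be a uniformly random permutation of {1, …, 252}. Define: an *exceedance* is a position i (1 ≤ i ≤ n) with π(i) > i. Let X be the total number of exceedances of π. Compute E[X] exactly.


Write X = Σ_{i=1}^{252} X_i, where X_i = 1_{π(i) > i}.
For each fixed i, π(i) is uniform over {1, …, 252} (marginal of a uniform permutation), so P[π(i) > i] = (n − i)/n. Summing: Σ_{i=1}^{252} (n − i)/n = (0 + 1 + … + 251)/252 = 252(252 − 1)/(2·252) = (252 − 1)/2.
Hence E[X] = Σ_{i=1}^{252} (252 − i)/252 = 251/2 ≈ 125.5000.

E[X] = 251/2 = 125.5000.


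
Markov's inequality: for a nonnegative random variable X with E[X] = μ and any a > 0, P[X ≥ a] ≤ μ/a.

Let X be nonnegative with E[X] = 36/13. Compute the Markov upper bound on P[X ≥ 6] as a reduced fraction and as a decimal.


μ = E[X] = 36/13, a = 6.
Markov: P[X ≥ 6] ≤ μ/a = (36/13)/6 = 6/13.
Numerically: ≈ 0.46154.
(Since a = 6 > μ = 2.76923, the bound 6/13 is < 1 and informative.)

P[X ≥ 6] ≤ 6/13 ≈ 0.46154.


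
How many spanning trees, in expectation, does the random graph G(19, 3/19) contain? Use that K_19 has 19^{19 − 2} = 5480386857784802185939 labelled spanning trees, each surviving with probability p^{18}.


K_19 has 19^{19 − 2} = 5480386857784802185939 labelled spanning trees.
For each such spanning tree H, let X_H = 1 if all 18 edges of H are present in G. Then P[X_H = 1] = p^{18} = (3/19)^{18} = 387420489/104127350297911241532841.
By linearity: E[X] = Σ_H E[X_H] = 5480386857784802185939 · p^{18} = 5480386857784802185939 · 387420489/104127350297911241532841 = 387420489/19.
Numerically: E[X] ≈ 2.039e+07.

E[X] = 5480386857784802185939 · (3/19)^{18} = 387420489/19 ≈ 2.039e+07.


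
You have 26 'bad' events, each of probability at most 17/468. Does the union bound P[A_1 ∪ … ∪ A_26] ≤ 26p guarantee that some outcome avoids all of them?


Union bound: P[∪_{i=1}^{26} A_i] ≤ Σ_i P[A_i] ≤ 26·p = 26·(17/468) = 17/18.
Numerically: 17/18 ≈ 0.9444444.
Is 17/18 < 1? YES.
Since P[∪ A_i] ≤ 17/18 < 1, the complement has P[∩ A_i^c] ≥ 1 − 17/18 = 1/18 > 0, so some outcome avoids every A_i.

26·p = 17/18 ≈ 0.9444444; existence CERTIFIED by the union bound.


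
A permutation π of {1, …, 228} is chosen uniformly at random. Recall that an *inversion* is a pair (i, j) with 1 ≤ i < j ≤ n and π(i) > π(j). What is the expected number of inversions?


Write X = Σ X_I over the C(228, 2) = 25878 pairs i < j, with X_I the indicator of one inversion.
There are 25878 indicators.
For each fixed pair i < j, the values π(i) and π(j) are two distinct elements of {1, …, 228} in uniformly random order; by symmetry P[π(i) > π(j)] = 1/2.
By linearity: E[X] = 25878 · (1/2) = C(228, 2) · (1/2) = 25878/2 = 12939 ≈ 12939.0000.

E[X] = 12939 = 12939.0000.


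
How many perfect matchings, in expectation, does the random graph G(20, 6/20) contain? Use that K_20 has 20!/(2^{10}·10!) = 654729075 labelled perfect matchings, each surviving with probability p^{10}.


K_20 has 20!/(2^{10}·10!) = 654729075 labelled perfect matchings.
For each such perfect matching H, let X_H = 1 if all 10 edges of H are present in G. Then P[X_H = 1] = p^{10} = (3/10)^{10} = 59049/10000000000.
By linearity: E[X] = Σ_H E[X_H] = 654729075 · p^{10} = 654729075 · 59049/10000000000 = 1546443885987/400000000.
Numerically: E[X] ≈ 3866.

E[X] = 654729075 · (3/10)^{10} = 1546443885987/400000000 ≈ 3866.


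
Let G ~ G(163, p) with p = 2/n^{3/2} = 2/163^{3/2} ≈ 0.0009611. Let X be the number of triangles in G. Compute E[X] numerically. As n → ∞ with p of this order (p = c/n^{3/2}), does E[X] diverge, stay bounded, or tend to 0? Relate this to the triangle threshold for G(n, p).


Number of potential triangles: C(163, 3) = 708561.
Each occurs with probability p³ ≈ (0.0009611)³ ≈ 8.876582e-10.
By linearity: E[X] = C(163, 3)·p³ ≈ 708561 · 8.876582e-10 ≈ 0.0006.
Since α = 3/2 > 1, p = c/n^{3/2} = o(1/n) is below the triangle threshold p ~ 1/n. Asymptotically E[X] ~ (c³/6)·n^{3(1−α)} = (2³/6)·n^{-1.5} → 0, so by Markov's inequality G has no triangles w.h.p.

E[X] ≈ 0.0006; in regime p = Θ(1/n^{3/2}) E[X] tends to 0 (below the triangle threshold p ~ 1/n).


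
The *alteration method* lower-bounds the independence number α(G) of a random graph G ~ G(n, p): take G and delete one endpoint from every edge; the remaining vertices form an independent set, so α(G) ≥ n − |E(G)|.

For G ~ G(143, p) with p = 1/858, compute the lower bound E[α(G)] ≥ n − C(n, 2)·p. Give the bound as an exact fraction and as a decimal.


E[|E(G)|] = C(143, 2)·p = 10153 · (1/858) = 71/6.
E[α(G)] ≥ n − E[|E(G)|] = 143 − 71/6 = 787/6.
Numerically: ≈ 131.16667.
(This is only a lower bound; the true E[α(G)] may be larger.)

E[α(G)] ≥ 787/6 ≈ 131.16667.


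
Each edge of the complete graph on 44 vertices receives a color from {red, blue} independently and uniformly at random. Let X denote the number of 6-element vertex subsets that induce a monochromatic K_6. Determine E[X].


Let X = Σ_S X_S over the C(44, 6) = 7059052 subsets S of size 6, where X_S = 1 if the K_6 on S is monochromatic.
For a fixed S, the K_6 on S has C(6, 2) = 15 edges. P[all 15 edges red] = (1/2)^15, and likewise for blue, so P[monochromatic] = 2·(1/2)^15 = 2^{1 − 15} = 1/16384.
By linearity of expectation: E[X] = C(44, 6) · 2^{1 − 15} = 7059052 · 1/16384 = 1764763/4096.
Numerically: E[X] ≈ 430.850342.

E[X] = C(44,6)·2^(1−C(6,2)) = 1764763/4096 ≈ 430.850342.


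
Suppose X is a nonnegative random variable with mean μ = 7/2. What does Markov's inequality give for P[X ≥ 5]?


μ = E[X] = 7/2, a = 5.
Markov: P[X ≥ 5] ≤ μ/a = (7/2)/5 = 7/10.
Numerically: ≈ 0.700.
(Since a = 5 > μ = 3.500, the bound 7/10 is < 1 and informative.)

P[X ≥ 5] ≤ 7/10 ≈ 0.700.


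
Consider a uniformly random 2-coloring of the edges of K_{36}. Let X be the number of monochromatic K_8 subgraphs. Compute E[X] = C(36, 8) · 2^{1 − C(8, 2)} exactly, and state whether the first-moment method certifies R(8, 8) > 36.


E[X] = C(36, 8) · 2^{1 − 28} = 30260340 · 2^{−27} = 30260340/134217728.
As a reduced fraction: E[X] = 7565085/33554432 ≈ 0.2254571.
Is E[X] < 1? YES.
Since E[X] < 1, there exists a 2-coloring of K_{36} with no monochromatic K_8; hence R(8, 8) > 36.

E[X] = 7565085/33554432 ≈ 0.2254571; E[X] < 1, so R(8, 8) > 36.


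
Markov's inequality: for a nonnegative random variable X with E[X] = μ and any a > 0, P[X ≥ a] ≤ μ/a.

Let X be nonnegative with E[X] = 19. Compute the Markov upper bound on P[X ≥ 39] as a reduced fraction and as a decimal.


μ = E[X] = 19, a = 39.
Markov: P[X ≥ 39] ≤ μ/a = (19)/39 = 19/39.
Numerically: ≈ 0.48718.
(Since a = 39 > μ = 19.00000, the bound 19/39 is < 1 and informative.)

P[X ≥ 39] ≤ 19/39 ≈ 0.48718.


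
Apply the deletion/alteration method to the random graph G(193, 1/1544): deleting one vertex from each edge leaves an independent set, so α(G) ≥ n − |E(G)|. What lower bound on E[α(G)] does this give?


E[|E(G)|] = C(193, 2)·p = 18528 · (1/1544) = 12.
E[α(G)] ≥ n − E[|E(G)|] = 193 − 12 = 181.
Numerically: ≈ 181.0000.
(This is only a lower bound; the true E[α(G)] may be larger.)

E[α(G)] ≥ 181 ≈ 181.0000.


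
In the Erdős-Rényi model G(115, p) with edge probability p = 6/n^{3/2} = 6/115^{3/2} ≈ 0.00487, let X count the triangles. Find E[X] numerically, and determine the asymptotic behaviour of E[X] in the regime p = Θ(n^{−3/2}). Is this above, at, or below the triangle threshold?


Number of potential triangles: C(115, 3) = 246905.
Each occurs with probability p³ ≈ (0.00487)³ ≈ 1.15163e-07.
By linearity: E[X] = C(115, 3)·p³ ≈ 246905 · 1.15163e-07 ≈ 0.028.
Since α = 3/2 > 1, p = c/n^{3/2} = o(1/n) is below the triangle threshold p ~ 1/n. Asymptotically E[X] ~ (c³/6)·n^{3(1−α)} = (6³/6)·n^{-1.5} → 0, so by Markov's inequality G has no triangles w.h.p.

E[X] ≈ 0.028; in regime p = Θ(1/n^{3/2}) E[X] tends to 0 (below the triangle threshold p ~ 1/n).


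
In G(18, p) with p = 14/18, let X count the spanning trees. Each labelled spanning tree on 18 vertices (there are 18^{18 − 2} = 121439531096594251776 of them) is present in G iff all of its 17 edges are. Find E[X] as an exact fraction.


K_18 has 18^{18 − 2} = 121439531096594251776 labelled spanning trees.
For each such spanning tree H, let X_H = 1 if all 17 edges of H are present in G. Then P[X_H = 1] = p^{17} = (7/9)^{17} = 232630513987207/16677181699666569.
By linearity: E[X] = Σ_H E[X_H] = 121439531096594251776 · p^{17} = 121439531096594251776 · 232630513987207/16677181699666569 = 15245673364665597952/9.
Numerically: E[X] ≈ 1.694e+18.

E[X] = 121439531096594251776 · (7/9)^{17} = 15245673364665597952/9 ≈ 1.694e+18.
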